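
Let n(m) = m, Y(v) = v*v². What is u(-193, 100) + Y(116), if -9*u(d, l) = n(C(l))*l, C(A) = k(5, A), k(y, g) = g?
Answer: 14038064/9 ≈ 1.5598e+6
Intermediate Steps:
Y(v) = v³
C(A) = A
u(d, l) = -l²/9 (u(d, l) = -l*l/9 = -l²/9)
u(-193, 100) + Y(116) = -⅑*100² + 116³ = -⅑*10000 + 1560896 = -10000/9 + 1560896 = 14038064/9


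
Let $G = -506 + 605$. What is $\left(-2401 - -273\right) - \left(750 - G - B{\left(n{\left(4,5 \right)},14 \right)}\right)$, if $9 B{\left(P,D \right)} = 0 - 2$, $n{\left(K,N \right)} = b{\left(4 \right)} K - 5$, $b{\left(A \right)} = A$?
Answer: $- \frac{25013}{9} \approx -2779.2$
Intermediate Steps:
$G = 99$
$n{\left(K,N \right)} = -5 + 4 K$ ($n{\left(K,N \right)} = 4 K - 5 = -5 + 4 K$)
$B{\left(P,D \right)} = - \frac{2}{9}$ ($B{\left(P,D \right)} = \frac{0 - 2}{9} = \frac{1}{9} \left(-2\right) = - \frac{2}{9}$)
$\left(-2401 - -273\right) - \left(750 - G - B{\left(n{\left(4,5 \right)},14 \right)}\right) = \left(-2401 - -273\right) + \left(\left(99 - \frac{2}{9}\right) - 750\right) = \left(-2401 + 273\right) + \left(\frac{889}{9} - 750\right) = -2128 - \frac{5861}{9} = - \frac{25013}{9}$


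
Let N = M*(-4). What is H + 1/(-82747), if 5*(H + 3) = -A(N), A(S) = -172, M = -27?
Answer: 12991274/413735 ≈ 31.400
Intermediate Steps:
N = 108 (N = -27*(-4) = 108)
H = 157/5 (H = -3 + (-1*(-172))/5 = -3 + (⅕)*172 = -3 + 172/5 = 157/5 ≈ 31.400)
H + 1/(-82747) = 157/5 + 1/(-82747) = 157/5 - 1/82747 = 12991274/413735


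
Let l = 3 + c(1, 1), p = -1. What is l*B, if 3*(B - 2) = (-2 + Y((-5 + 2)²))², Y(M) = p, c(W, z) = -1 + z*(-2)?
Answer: 0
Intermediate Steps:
c(W, z) = -1 - 2*z
l = 0 (l = 3 + (-1 - 2*1) = 3 + (-1 - 2) = 3 - 3 = 0)
Y(M) = -1
B = 5 (B = 2 + (-2 - 1)²/3 = 2 + (⅓)*(-3)² = 2 + (⅓)*9 = 2 + 3 = 5)
l*B = 0*5 = 0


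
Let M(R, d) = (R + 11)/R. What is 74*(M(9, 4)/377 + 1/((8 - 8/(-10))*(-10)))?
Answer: -60421/149292 ≈ -0.40472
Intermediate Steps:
M(R, d) = (11 + R)/R
74*(M(9, 4)/377 + 1/((8 - 8/(-10))*(-10))) = 74*(((11 + 9)/9)/377 + 1/((8 - 8/(-10))*(-10))) = 74*(((⅑)*20)*(1/377) + 1/((8 - 8*(-⅒))*(-10))) = 74*((20/9)*(1/377) + 1/((8 + ⅘)*(-10))) = 74*(20/3393 + 1/((44/5)*(-10))) = 74*(20/3393 + 1/(-88)) = 74*(20/3393 + 1*(-1/88)) = 74*(20/3393 - 1/88) = 74*(-1633/298584) = -60421/149292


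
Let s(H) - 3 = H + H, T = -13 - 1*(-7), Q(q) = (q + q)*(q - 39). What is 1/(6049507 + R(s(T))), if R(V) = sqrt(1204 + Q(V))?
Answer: 6049507/36596534940981 - 2*sqrt(517)/36596534940981 ≈ 1.6530e-7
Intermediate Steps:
Q(q) = 2*q*(-39 + q) (Q(q) = (2*q)*(-39 + q) = 2*q*(-39 + q))
T = -6 (T = -13 + 7 = -6)
s(H) = 3 + 2*H (s(H) = 3 + (H + H) = 3 + 2*H)
R(V) = sqrt(1204 + 2*V*(-39 + V))
1/(6049507 + R(s(T))) = 1/(6049507 + sqrt(2)*sqrt(602 + (3 + 2*(-6))*(-39 + (3 + 2*(-6))))) = 1/(6049507 + sqrt(2)*sqrt(602 + (3 - 12)*(-39 + (3 - 12)))) = 1/(6049507 + sqrt(2)*sqrt(602 - 9*(-39 - 9))) = 1/(6049507 + sqrt(2)*sqrt(602 - 9*(-48))) = 1/(6049507 + sqrt(2)*sqrt(602 + 432)) = 1/(6049507 + sqrt(2)*sqrt(1034)) = 1/(6049507 + 2*sqrt(517))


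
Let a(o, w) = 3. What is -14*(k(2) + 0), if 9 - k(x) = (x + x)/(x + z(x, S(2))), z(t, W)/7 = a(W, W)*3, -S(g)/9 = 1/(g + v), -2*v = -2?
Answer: -8134/65 ≈ -125.14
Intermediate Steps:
v = 1 (v = -½*(-2) = 1)
S(g) = -9/(1 + g) (S(g) = -9/(g + 1) = -9/(1 + g))
z(t, W) = 63 (z(t, W) = 7*(3*3) = 7*9 = 63)
k(x) = 9 - 2*x/(63 + x) (k(x) = 9 - (x + x)/(x + 63) = 9 - 2*x/(63 + x))
-14*(k(2) + 0) = -14*(7*(81 + 2)/(63 + 2) + 0) = -14*(7*83/65 + 0) = -14*(7*(1/65)*83 + 0) = -14*(581/65 + 0) = -14*581/65 = -8134/65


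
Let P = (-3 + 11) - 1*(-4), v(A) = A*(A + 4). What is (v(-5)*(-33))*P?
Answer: -1980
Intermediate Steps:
v(A) = A*(4 + A)
P = 12 (P = 8 + 4 = 12)
(v(-5)*(-33))*P = (-5*(4 - 5)*(-33))*12 = (-5*(-1)*(-33))*12 = (5*(-33))*12 = -165*12 = -1980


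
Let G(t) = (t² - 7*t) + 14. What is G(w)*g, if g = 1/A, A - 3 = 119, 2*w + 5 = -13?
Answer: 79/61 ≈ 1.2951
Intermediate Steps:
w = -9 (w = -5/2 + (½)*(-13) = -5/2 - 13/2 = -9)
A = 122 (A = 3 + 119 = 122)
G(t) = 14 + t² - 7*t
g = 1/122 ≈ 0.0081967
G(w)*g = (14 + (-9)² - 7*(-9))*(1/122) = (14 + 81 + 63)*(1/122) = 158*(1/122) = 79/61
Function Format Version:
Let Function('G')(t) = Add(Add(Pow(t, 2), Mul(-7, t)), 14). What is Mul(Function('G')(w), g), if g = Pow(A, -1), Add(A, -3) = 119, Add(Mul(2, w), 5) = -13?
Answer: Rational(79, 61) ≈ 1.2951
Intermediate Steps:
w = -9 (w = Add(Rational(-5, 2), Mul(Rational(1, 2), -13)) = Add(Rational(-5, 2), Rational(-13, 2)) = -9)
A = 122 (A = Add(3, 119) = 122)
Function('G')(t) = Add(14, Pow(t, 2), Mul(-7, t))
g = Rational(1, 122) (g = Pow(122, -1) = Rational(1, 122) ≈ 0.0081967)
Mul(Function('G')(w), g) = Mul(Add(14, Pow(-9, 2), Mul(-7, -9)), Rational(1, 122)) = Mul(Add(14, 81, 63), Rational(1, 122)) = Mul(158, Rational(1, 122)) = Rational(79, 61)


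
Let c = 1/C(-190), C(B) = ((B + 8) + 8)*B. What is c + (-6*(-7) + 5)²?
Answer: 73029541/33060 ≈ 2209.0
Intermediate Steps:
C(B) = B*(16 + B) (C(B) = ((8 + B) + 8)*B = (16 + B)*B = B*(16 + B))
c = 1/33060 (c = 1/(-190*(16 - 190)) = 1/(-190*(-174)) = 1/33060 ≈ 3.0248e-5)
c + (-6*(-7) + 5)² = 1/33060 + (-6*(-7) + 5)² = 1/33060 + (42 + 5)² = 1/33060 + 47² = 1/33060 + 2209 = 73029541/33060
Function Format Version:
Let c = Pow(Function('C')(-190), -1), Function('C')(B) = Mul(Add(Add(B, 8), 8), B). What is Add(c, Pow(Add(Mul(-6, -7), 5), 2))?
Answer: Rational(73029541, 33060) ≈ 2209.0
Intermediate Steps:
Function('C')(B) = Mul(B, Add(16, B)) (Function('C')(B) = Mul(Add(Add(8, B), 8), B) = Mul(Add(16, B), B) = Mul(B, Add(16, B)))
c = Rational(1, 33060) (c = Pow(Mul(-190, Add(16, -190)), -1) = Pow(Mul(-190, -174), -1) = Pow(33060, -1) = Rational(1, 33060) ≈ 3.0248e-5)
Add(c, Pow(Add(Mul(-6, -7), 5), 2)) = Add(Rational(1, 33060), Pow(Add(Mul(-6, -7), 5), 2)) = Add(Rational(1, 33060), Pow(Add(42, 5), 2)) = Add(Rational(1, 33060), Pow(47, 2)) = Add(Rational(1, 33060), 2209) = Rational(73029541, 33060)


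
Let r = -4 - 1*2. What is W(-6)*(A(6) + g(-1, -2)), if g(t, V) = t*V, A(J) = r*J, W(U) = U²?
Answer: -1224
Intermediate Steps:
r = -6 (r = -4 - 2 = -6)
A(J) = -6*J
g(t, V) = V*t
W(-6)*(A(6) + g(-1, -2)) = (-6)²*(-6*6 - 2*(-1)) = 36*(-36 + 2) = 36*(-34) = -1224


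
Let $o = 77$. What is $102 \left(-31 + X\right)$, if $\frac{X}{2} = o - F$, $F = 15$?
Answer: $9486$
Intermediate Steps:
$X = 124$ ($X = 2 \left(77 - 15\right) = 2 \cdot 62 = 124$)
$102 \left(-31 + X\right) = 102 \left(-31 + 124\right) = 102 \cdot 93 = 9486$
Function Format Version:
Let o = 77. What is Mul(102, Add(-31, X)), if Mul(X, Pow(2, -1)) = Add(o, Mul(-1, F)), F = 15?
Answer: 9486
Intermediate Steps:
X = 124 (X = Mul(2, Add(77, Mul(-1, 15))) = Mul(2, Add(77, -15)) = Mul(2, 62) = 124)
Mul(102, Add(-31, X)) = Mul(102, Add(-31, 124)) = Mul(102, 93) = 9486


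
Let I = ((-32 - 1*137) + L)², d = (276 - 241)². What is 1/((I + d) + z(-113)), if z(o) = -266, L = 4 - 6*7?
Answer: 1/43808 ≈ 2.2827e-5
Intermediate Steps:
L = -38 (L = 4 - 42 = -38)
d = 1225 (d = 35² = 1225)
I = 42849 (I = ((-32 - 1*137) - 38)² = ((-32 - 137) - 38)² = (-169 - 38)² = (-207)² = 42849)
1/((I + d) + z(-113)) = 1/((42849 + 1225) - 266) = 1/(44074 - 266) = 1/43808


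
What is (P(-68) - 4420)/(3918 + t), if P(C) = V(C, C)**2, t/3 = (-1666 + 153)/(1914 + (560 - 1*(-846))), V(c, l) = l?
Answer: 225760/4334407 ≈ 0.052086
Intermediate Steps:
t = -4539/3320 (t = 3*((-1666 + 153)/(1914 + (560 - 1*(-846)))) = 3*(-1513/(1914 + (560 + 846))) = 3*(-1513/(1914 + 1406)) = 3*(-1513/3320) = -4539/3320 ≈ -1.3672)
P(C) = C**2
(P(-68) - 4420)/(3918 + t) = ((-68)**2 - 4420)/(3918 - 4539/3320) = (4624 - 4420)/(13003221/3320) = 204*(3320/13003221) = 225760/4334407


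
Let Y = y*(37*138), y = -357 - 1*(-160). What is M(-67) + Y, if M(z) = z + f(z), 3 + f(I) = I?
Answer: -1006019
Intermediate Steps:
f(I) = -3 + I
y = -197 (y = -357 + 160 = -197)
M(z) = -3 + 2*z (M(z) = z + (-3 + z) = -3 + 2*z)
Y = -1005882 (Y = -7289*138 = -197*5106 = -1005882)
M(-67) + Y = (-3 + 2*(-67)) - 1005882 = (-3 - 134) - 1005882 = -137 - 1005882 = -1006019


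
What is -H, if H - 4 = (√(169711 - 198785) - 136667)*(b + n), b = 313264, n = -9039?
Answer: 41577518071 - 304225*I*√29074 ≈ 4.1578e+10 - 5.1874e+7*I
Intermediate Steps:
H = -41577518071 + 304225*I*√29074 (H = 4 + (√(169711 - 198785) - 136667)*(313264 - 9039) = 4 + (√(-29074) - 136667)*304225 = 4 + (I*√29074 - 136667)*304225 = 4 + (-136667 + I*√29074)*304225 = 4 + (-41577518075 + 304225*I*√29074) = -41577518071 + 304225*I*√29074 ≈ -4.1578e+10 + 5.1874e+7*I)
-H = -(-41577518071 + 304225*I*√29074) = 41577518071 - 304225*I*√29074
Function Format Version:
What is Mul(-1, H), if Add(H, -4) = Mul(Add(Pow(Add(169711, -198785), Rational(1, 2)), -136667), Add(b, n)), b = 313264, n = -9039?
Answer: Add(41577518071, Mul(-304225, I, Pow(29074, Rational(1, 2)))) ≈ Add(4.1578e+10, Mul(-5.1874e+7, I))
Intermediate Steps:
H = Add(-41577518071, Mul(304225, I, Pow(29074, Rational(1, 2)))) (H = Add(4, Mul(Add(Pow(Add(169711, -198785), Rational(1, 2)), -136667), Add(313264, -9039))) = Add(4, Mul(Add(Pow(-29074, Rational(1, 2)), -136667), 304225)) = Add(4, Mul(Add(Mul(I, Pow(29074, Rational(1, 2))), -136667), 304225)) = Add(4, Mul(Add(-136667, Mul(I, Pow(29074, Rational(1, 2)))), 304225)) = Add(4, Add(-41577518075, Mul(304225, I, Pow(29074, Rational(1, 2))))) = Add(-41577518071, Mul(304225, I, Pow(29074, Rational(1, 2)))) ≈ Add(-4.1578e+10, Mul(5.1874e+7, I)))
Mul(-1, H) = Mul(-1, Add(-41577518071, Mul(304225, I, Pow(29074, Rational(1, 2))))) = Add(41577518071, Mul(-304225, I, Pow(29074, Rational(1, 2))))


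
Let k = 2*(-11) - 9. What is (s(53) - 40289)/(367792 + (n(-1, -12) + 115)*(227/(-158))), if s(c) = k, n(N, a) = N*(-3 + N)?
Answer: -6370560/58084123 ≈ -0.10968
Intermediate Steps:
k = -31 (k = -22 - 9 = -31)
s(c) = -31
(s(53) - 40289)/(367792 + (n(-1, -12) + 115)*(227/(-158))) = (-31 - 40289)/(367792 + (-(-3 - 1) + 115)*(227/(-158))) = -40320/(367792 + (-1*(-4) + 115)*(227*(-1/158))) = -40320/(367792 + (4 + 115)*(-227/158)) = -40320/(367792 + 119*(-227/158)) = -40320/(367792 - 27013/158) = -40320/58084123/158 = -40320*158/58084123 = -6370560/58084123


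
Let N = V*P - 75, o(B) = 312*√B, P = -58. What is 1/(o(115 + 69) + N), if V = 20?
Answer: 95/1260467 + 48*√46/1260467 ≈ 0.00033365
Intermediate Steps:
N = -1235 (N = 20*(-58) - 75 = -1160 - 75 = -1235)
1/(o(115 + 69) + N) = 1/(312*√(115 + 69) - 1235) = 1/(312*√184 - 1235) = 1/(312*(2*√46) - 1235) = 1/(624*√46 - 1235) = 1/(-1235 + 624*√46)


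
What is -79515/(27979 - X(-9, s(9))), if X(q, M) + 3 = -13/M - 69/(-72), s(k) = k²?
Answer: -51525720/18131819 ≈ -2.8417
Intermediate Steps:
X(q, M) = -49/24 - 13/M (X(q, M) = -3 + (-13/M - 69/(-72)) = -3 + (-13/M - 69*(-1/72)) = -3 + (-13/M + 23/24) = -3 + (23/24 - 13/M) = -49/24 - 13/M)
-79515/(27979 - X(-9, s(9))) = -79515/(27979 - (-49/24 - 13/(9²))) = -79515/(27979 - (-49/24 - 13/81)) = -79515/(27979 - 1*(-1427/648)) = -79515/(27979 + 1427/648) = -79515/18131819/648 = -79515*648/18131819 = -51525720/18131819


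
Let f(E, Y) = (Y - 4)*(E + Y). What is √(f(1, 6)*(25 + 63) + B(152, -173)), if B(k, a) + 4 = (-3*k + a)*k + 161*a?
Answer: I*√122233 ≈ 349.62*I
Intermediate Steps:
f(E, Y) = (-4 + Y)*(E + Y)
B(k, a) = -4 + 161*a + k*(a - 3*k) (B(k, a) = -4 + ((-3*k + a)*k + 161*a) = -4 + ((a - 3*k)*k + 161*a) = -4 + (k*(a - 3*k) + 161*a) = -4 + (161*a + k*(a - 3*k)) = -4 + 161*a + k*(a - 3*k))
√(f(1, 6)*(25 + 63) + B(152, -173)) = √((6² - 4*1 - 4*6 + 1*6)*(25 + 63) + (-4 - 3*152² + 161*(-173) - 173*152)) = √((36 - 4 - 24 + 6)*88 + (-4 - 3*23104 - 27853 - 26296)) = √(14*88 + (-4 - 69312 - 27853 - 26296)) = √(1232 - 123465) = √(-122233) = I*√122233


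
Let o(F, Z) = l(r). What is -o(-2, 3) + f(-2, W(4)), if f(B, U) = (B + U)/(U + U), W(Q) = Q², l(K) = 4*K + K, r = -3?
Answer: 247/16 ≈ 15.438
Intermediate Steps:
l(K) = 5*K
o(F, Z) = -15 (o(F, Z) = 5*(-3) = -15)
f(B, U) = (B + U)/(2*U) (f(B, U) = (B + U)/((2*U)) = (B + U)*(1/(2*U)) = (B + U)/(2*U))
-o(-2, 3) + f(-2, W(4)) = -1*(-15) + (-2 + 4²)/(2*(4²)) = 15 + (½)*(-2 + 16)/16 = 15 + (½)*(1/16)*14 = 15 + 7/16 = 247/16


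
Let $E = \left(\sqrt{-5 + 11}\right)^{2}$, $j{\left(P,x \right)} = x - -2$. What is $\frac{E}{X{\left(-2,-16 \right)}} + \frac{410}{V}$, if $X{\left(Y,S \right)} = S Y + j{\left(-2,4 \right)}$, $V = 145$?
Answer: $\frac{1645}{551} \approx 2.9855$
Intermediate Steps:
$j{\left(P,x \right)} = 2 + x$ ($j{\left(P,x \right)} = x + 2 = 2 + x$)
$X{\left(Y,S \right)} = 6 + S Y$ ($X{\left(Y,S \right)} = S Y + \left(2 + 4\right) = S Y + 6 = 6 + S Y$)
$E = 6$ ($E = \left(\sqrt{6}\right)^{2} = 6$)
$\frac{E}{X{\left(-2,-16 \right)}} + \frac{410}{V} = \frac{6}{6 - -32} + \frac{410}{145} = \frac{6}{6 + 32} + 410 \cdot \frac{1}{145} = \frac{6}{38} + \frac{82}{29} = 6 \cdot \frac{1}{38} + \frac{82}{29} = \frac{3}{19} + \frac{82}{29} = \frac{1645}{551}$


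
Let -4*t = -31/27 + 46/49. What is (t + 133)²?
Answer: 495775116769/28005264 ≈ 17703.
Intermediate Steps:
t = 277/5292 (t = -(-31/27 + 46/49)/4 = -¼*(-277/1323) = 277/5292 ≈ 0.052343)
(t + 133)² = (277/5292 + 133)² = (704113/5292)² = 495775116769/28005264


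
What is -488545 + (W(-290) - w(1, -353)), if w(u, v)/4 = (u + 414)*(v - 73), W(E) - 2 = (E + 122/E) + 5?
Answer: 31658079/145 ≈ 2.1833e+5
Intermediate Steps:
W(E) = 7 + E + 122/E (W(E) = 2 + ((E + 122/E) + 5) = 2 + (5 + E + 122/E) = 7 + E + 122/E)
w(u, v) = 4*(-73 + v)*(414 + u) (w(u, v) = 4*((u + 414)*(v - 73)) = 4*((414 + u)*(-73 + v)) = 4*((-73 + v)*(414 + u)) = 4*(-73 + v)*(414 + u))
-488545 + (W(-290) - w(1, -353)) = -488545 + ((7 - 290 + 122/(-290)) - (-120888 - 292*1 + 1656*(-353) + 4*1*(-353))) = -488545 + ((7 - 290 + 122*(-1/290)) - (-120888 - 292 - 584568 - 1412)) = -488545 + ((7 - 290 - 61/145) - 1*(-707160)) = -488545 + (-41096/145 + 707160) = -488545 + 102497104/145 = 31658079/145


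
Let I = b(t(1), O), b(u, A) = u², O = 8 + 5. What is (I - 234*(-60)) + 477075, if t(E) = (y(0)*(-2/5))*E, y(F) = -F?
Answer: 491115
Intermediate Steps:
t(E) = 0 (t(E) = ((-1*0)*(-2/5))*E = (0*(-2*⅕))*E = (0*(-⅖))*E = 0*E = 0)
O = 13
I = 0 (I = 0² = 0)
(I - 234*(-60)) + 477075 = (0 - 234*(-60)) + 477075 = (0 + 14040) + 477075 = 14040 + 477075 = 491115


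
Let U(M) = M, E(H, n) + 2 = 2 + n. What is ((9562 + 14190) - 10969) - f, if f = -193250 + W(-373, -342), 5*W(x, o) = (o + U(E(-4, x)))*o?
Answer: 157127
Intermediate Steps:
E(H, n) = n (E(H, n) = -2 + (2 + n) = n)
W(x, o) = o*(o + x)/5 (W(x, o) = ((o + x)*o)/5 = (o*(o + x))/5 = o*(o + x)/5)
f = -144344 (f = -193250 + (⅕)*(-342)*(-342 - 373) = -193250 + (⅕)*(-342)*(-715) = -193250 + 48906 = -144344)
((9562 + 14190) - 10969) - f = ((9562 + 14190) - 10969) - 1*(-144344) = (23752 - 10969) + 144344 = 12783 + 144344 = 157127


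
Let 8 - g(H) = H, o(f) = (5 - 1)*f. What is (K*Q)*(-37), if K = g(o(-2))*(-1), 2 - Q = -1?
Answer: 1776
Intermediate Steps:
Q = 3 (Q = 2 - 1*(-1) = 2 + 1 = 3)
o(f) = 4*f
g(H) = 8 - H
K = -16 (K = (8 - 4*(-2))*(-1) = (8 - 1*(-8))*(-1) = (8 + 8)*(-1) = 16*(-1) = -16)
(K*Q)*(-37) = -16*3*(-37) = -48*(-37) = 1776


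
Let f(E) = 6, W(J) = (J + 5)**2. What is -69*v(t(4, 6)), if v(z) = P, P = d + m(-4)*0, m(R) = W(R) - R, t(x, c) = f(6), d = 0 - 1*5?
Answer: 345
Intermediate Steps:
W(J) = (5 + J)**2
d = -5 (d = 0 - 5 = -5)
t(x, c) = 6
m(R) = (5 + R)**2 - R
P = -5 (P = -5 + ((5 - 4)**2 - 1*(-4))*0 = -5 + (1**2 + 4)*0 = -5 + (1 + 4)*0 = -5 + 5*0 = -5 + 0 = -5)
v(z) = -5
-69*v(t(4, 6)) = -69*(-5) = 345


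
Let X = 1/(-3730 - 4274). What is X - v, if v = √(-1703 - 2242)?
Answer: -1/8004 - I*√3945 ≈ -0.00012494 - 62.809*I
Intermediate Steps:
X = -1/8004 (X = 1/(-8004) = -1/8004 ≈ -0.00012494)
v = I*√3945 (v = √(-3945) = I*√3945 ≈ 62.809*I)
X - v = -1/8004 - I*√3945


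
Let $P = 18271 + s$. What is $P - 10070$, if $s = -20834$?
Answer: $-12633$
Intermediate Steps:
$P = -2563$ ($P = 18271 - 20834 = -2563$)
$P - 10070 = -2563 - 10070 = -12633$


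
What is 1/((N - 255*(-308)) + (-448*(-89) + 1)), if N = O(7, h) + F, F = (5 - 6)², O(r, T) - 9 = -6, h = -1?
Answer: 1/118417 ≈ 8.4447e-6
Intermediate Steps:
O(r, T) = 3 (O(r, T) = 9 - 6 = 3)
F = 1 (F = (-1)² = 1)
N = 4 (N = 3 + 1 = 4)
1/((N - 255*(-308)) + (-448*(-89) + 1)) = 1/((4 - 255*(-308)) + (-448*(-89) + 1)) = 1/((4 + 78540) + (39872 + 1)) = 1/(78544 + 39873) = 1/118417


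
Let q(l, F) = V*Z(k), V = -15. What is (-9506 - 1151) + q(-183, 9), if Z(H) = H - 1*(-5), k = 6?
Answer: -10822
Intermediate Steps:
Z(H) = 5 + H (Z(H) = H + 5 = 5 + H)
q(l, F) = -165 (q(l, F) = -15*(5 + 6) = -15*11 = -165)
(-9506 - 1151) + q(-183, 9) = (-9506 - 1151) - 165 = -10657 - 165 = -10822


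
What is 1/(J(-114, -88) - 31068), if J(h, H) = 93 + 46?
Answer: -1/30929 ≈ -3.2332e-5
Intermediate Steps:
J(h, H) = 139
1/(J(-114, -88) - 31068) = 1/(139 - 31068) = 1/(-30929) = -1/30929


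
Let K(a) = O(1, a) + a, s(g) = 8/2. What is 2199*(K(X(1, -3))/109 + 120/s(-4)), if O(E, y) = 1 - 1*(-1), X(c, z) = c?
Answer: 7197327/109 ≈ 66031.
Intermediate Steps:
s(g) = 4 (s(g) = 8*(1/2) = 4)
O(E, y) = 2 (O(E, y) = 1 + 1 = 2)
K(a) = 2 + a
2199*(K(X(1, -3))/109 + 120/s(-4)) = 2199*((2 + 1)/109 + 120/4) = 2199*(3*(1/109) + 120*(1/4)) = 2199*(3/109 + 30) = 2199*(3273/109) = 7197327/109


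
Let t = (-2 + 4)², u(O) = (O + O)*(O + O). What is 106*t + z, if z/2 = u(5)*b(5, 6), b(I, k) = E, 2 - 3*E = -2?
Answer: 2072/3 ≈ 690.67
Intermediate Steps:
E = 4/3 (E = ⅔ - ⅓*(-2) = ⅔ + ⅔ = 4/3 ≈ 1.3333)
b(I, k) = 4/3
u(O) = 4*O² (u(O) = (2*O)*(2*O) = 4*O²)
t = 4 (t = 2² = 4)
z = 800/3 (z = 2*((4*5²)*(4/3)) = 2*((4*25)*(4/3)) = 2*(100*(4/3)) = 2*(400/3) = 800/3 ≈ 266.67)
106*t + z = 106*4 + 800/3 = 424 + 800/3 = 2072/3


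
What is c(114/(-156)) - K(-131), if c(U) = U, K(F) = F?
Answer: 3387/26 ≈ 130.27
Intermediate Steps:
c(114/(-156)) - K(-131) = 114/(-156) - 1*(-131) = 114*(-1/156) + 131 = -19/26 + 131 = 3387/26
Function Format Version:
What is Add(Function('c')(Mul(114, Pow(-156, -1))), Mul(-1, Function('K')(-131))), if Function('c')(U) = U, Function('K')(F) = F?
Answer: Rational(3387, 26) ≈ 130.27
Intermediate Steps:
Add(Function('c')(Mul(114, Pow(-156, -1))), Mul(-1, Function('K')(-131))) = Add(Mul(114, Pow(-156, -1)), Mul(-1, -131)) = Add(Mul(114, Rational(-1, 156)), 131) = Add(Rational(-19, 26), 131) = Rational(3387, 26)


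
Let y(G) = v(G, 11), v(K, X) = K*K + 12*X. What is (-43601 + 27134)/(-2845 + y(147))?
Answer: -16467/18896 ≈ -0.87145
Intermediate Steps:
v(K, X) = K² + 12*X
y(G) = 132 + G² (y(G) = G² + 12*11 = G² + 132 = 132 + G²)
(-43601 + 27134)/(-2845 + y(147)) = (-43601 + 27134)/(-2845 + (132 + 147²)) = -16467/(-2845 + (132 + 21609)) = -16467/(-2845 + 21741) = -16467/18896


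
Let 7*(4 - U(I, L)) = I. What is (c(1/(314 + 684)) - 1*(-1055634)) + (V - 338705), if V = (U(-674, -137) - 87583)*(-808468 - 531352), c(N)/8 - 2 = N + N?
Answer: 409420842547161/3493 ≈ 1.1721e+11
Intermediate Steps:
c(N) = 16 + 16*N (c(N) = 16 + 8*(N + N) = 16 + 8*(2*N) = 16 + 16*N)
U(I, L) = 4 - I/7
V = 820477631780/7 (V = ((4 - ⅐*(-674)) - 87583)*(-808468 - 531352) = ((4 + 674/7) - 87583)*(-1339820) = (702/7 - 87583)*(-1339820) = -612379/7*(-1339820) = 820477631780/7 ≈ 1.1721e+11)
(c(1/(314 + 684)) - 1*(-1055634)) + (V - 338705) = ((16 + 16/(314 + 684)) - 1*(-1055634)) + (820477631780/7 - 338705) = ((16 + 16/998) + 1055634) + 820475260845/7 = ((16 + 16*(1/998)) + 1055634) + 820475260845/7 = ((16 + 8/499) + 1055634) + 820475260845/7 = (7992/499 + 1055634) + 820475260845/7 = 526769358/499 + 820475260845/7 = 409420842547161/3493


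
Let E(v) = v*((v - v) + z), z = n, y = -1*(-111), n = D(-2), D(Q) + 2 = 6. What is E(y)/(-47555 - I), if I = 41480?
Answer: -444/89035 ≈ -0.0049868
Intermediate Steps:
D(Q) = 4 (D(Q) = -2 + 6 = 4)
n = 4
y = 111
z = 4
E(v) = 4*v (E(v) = v*((v - v) + 4) = v*(0 + 4) = v*4 = 4*v)
E(y)/(-47555 - I) = (4*111)/(-47555 - 1*41480) = 444/(-47555 - 41480) = 444/(-89035) = 444*(-1/89035) = -444/89035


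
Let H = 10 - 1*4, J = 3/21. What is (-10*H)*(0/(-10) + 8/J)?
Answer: -3360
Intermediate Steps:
J = 1/7 (J = 3*(1/21) = 1/7 ≈ 0.14286)
H = 6 (H = 10 - 4 = 6)
(-10*H)*(0/(-10) + 8/J) = (-10*6)*(0/(-10) + 8/(1/7)) = -60*(0*(-1/10) + 8*7) = -60*(0 + 56) = -60*56 = -3360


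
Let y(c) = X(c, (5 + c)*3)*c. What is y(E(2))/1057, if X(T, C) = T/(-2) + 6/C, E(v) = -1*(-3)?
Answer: -15/4228 ≈ -0.0035478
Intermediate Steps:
E(v) = 3
X(T, C) = 6/C - T/2 (X(T, C) = T*(-½) + 6/C = -T/2 + 6/C = 6/C - T/2)
y(c) = c*(6/(15 + 3*c) - c/2) (y(c) = (6/(((5 + c)*3)) - c/2)*c = (6/(15 + 3*c) - c/2)*c = c*(6/(15 + 3*c) - c/2))
y(E(2))/1057 = -1*3*(-4 + 3*(5 + 3))/(10 + 2*3)/1057 = -1*3*(-4 + 3*8)/(10 + 6)*(1/1057) = -1*3*(-4 + 24)/16*(1/1057) = -1*3*1/16*20*(1/1057) = -15/4*1/1057 = -15/4228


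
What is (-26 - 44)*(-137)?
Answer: 9590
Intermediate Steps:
(-26 - 44)*(-137) = -70*(-137) = 9590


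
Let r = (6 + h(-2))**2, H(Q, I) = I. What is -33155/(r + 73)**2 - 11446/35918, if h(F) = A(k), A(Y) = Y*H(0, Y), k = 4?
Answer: -2370985672/5571761791 ≈ -0.42554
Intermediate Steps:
A(Y) = Y**2 (A(Y) = Y*Y = Y**2)
h(F) = 16 (h(F) = 4**2 = 16)
r = 484 (r = (6 + 16)**2 = 22**2 = 484)
-33155/(r + 73)**2 - 11446/35918 = -33155/(484 + 73)**2 - 11446/35918 = -33155/(557**2) - 11446*1/35918 = -33155/310249 - 5723/17959 = -2370985672/5571761791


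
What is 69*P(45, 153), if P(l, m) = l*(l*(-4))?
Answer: -558900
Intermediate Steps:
P(l, m) = -4*l**2 (P(l, m) = l*(-4*l) = -4*l**2)
69*P(45, 153) = 69*(-4*45**2) = 69*(-4*2025) = 69*(-8100) = -558900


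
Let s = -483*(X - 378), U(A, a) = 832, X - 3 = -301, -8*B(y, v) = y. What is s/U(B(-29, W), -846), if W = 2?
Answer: 6279/16 ≈ 392.44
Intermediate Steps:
B(y, v) = -y/8
X = -298 (X = 3 - 301 = -298)
s = 326508 (s = -483*(-298 - 378) = -483*(-676) = 326508)
s/U(B(-29, W), -846) = 326508/832 = 326508*(1/832) = 6279/16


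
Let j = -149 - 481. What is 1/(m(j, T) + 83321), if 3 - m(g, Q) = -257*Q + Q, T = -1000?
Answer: -1/172676 ≈ -5.7912e-6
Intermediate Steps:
j = -630
m(g, Q) = 3 + 256*Q (m(g, Q) = 3 - (-257*Q + Q) = 3 - (-256)*Q = 3 + 256*Q)
1/(m(j, T) + 83321) = 1/((3 + 256*(-1000)) + 83321) = 1/((3 - 256000) + 83321) = 1/(-255997 + 83321) = 1/(-172676) = -1/172676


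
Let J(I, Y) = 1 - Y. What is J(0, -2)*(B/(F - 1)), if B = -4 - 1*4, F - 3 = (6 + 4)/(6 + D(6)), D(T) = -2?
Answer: -16/3 ≈ -5.3333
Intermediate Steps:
F = 11/2 (F = 3 + (6 + 4)/(6 - 2) = 3 + 10/4 = 3 + 10*(¼) = 3 + 5/2 = 11/2 ≈ 5.5000)
B = -8 (B = -4 - 4 = -8)
J(0, -2)*(B/(F - 1)) = (1 - 1*(-2))*(-8/(11/2 - 1)) = (1 + 2)*(-8/9/2) = 3*(-8*2/9) = 3*(-16/9) = -16/3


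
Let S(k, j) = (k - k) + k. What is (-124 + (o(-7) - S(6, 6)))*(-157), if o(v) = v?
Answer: 21509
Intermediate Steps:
S(k, j) = k (S(k, j) = 0 + k = k)
(-124 + (o(-7) - S(6, 6)))*(-157) = (-124 + (-7 - 1*6))*(-157) = (-124 + (-7 - 6))*(-157) = (-124 - 13)*(-157) = -137*(-157) = 21509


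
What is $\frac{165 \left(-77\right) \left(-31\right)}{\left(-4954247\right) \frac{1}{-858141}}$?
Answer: $\frac{337983123555}{4954247} \approx 68221.0$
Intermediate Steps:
$\frac{165 \left(-77\right) \left(-31\right)}{\left(-4954247\right) \frac{1}{-858141}} = \frac{\left(-12705\right) \left(-31\right)}{\left(-4954247\right) \left(- \frac{1}{858141}\right)} = \frac{393855}{\frac{4954247}{858141}} = 393855 \cdot \frac{858141}{4954247} = \frac{337983123555}{4954247}$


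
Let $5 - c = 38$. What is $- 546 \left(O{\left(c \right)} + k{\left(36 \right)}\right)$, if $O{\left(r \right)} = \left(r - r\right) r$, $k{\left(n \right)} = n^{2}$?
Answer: $-707616$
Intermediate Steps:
$c = -33$ ($c = 5 - 38 = -33$)
$O{\left(r \right)} = 0$ ($O{\left(r \right)} = 0 r = 0$)
$- 546 \left(O{\left(c \right)} + k{\left(36 \right)}\right) = - 546 \left(0 + 36^{2}\right) = - 546 \left(0 + 1296\right) = \left(-546\right) 1296 = -707616$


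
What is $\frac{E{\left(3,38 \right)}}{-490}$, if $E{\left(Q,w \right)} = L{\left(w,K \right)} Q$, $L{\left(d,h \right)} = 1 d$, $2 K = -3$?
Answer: $- \frac{57}{245} \approx -0.23265$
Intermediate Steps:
$K = - \frac{3}{2}$ ($K = \frac{1}{2} \left(-3\right) = - \frac{3}{2} \approx -1.5$)
$L{\left(d,h \right)} = d$
$E{\left(Q,w \right)} = Q w$ ($E{\left(Q,w \right)} = w Q = Q w$)
$\frac{E{\left(3,38 \right)}}{-490} = \frac{3 \cdot 38}{-490} = 114 \left(- \frac{1}{490}\right) = - \frac{57}{245}$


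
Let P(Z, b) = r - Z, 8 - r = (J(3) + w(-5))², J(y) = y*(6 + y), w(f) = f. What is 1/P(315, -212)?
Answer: -1/791 ≈ -0.0012642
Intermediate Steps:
r = -476 (r = 8 - (3*(6 + 3) - 5)² = 8 - (3*9 - 5)² = 8 - (27 - 5)² = 8 - 1*22² = 8 - 1*484 = 8 - 484 = -476)
P(Z, b) = -476 - Z
1/P(315, -212) = 1/(-476 - 1*315) = 1/(-476 - 315) = 1/(-791) = -1/791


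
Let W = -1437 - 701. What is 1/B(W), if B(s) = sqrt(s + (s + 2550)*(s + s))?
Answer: -I*sqrt(70554)/352770 ≈ -0.00075296*I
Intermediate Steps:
W = -2138
B(s) = sqrt(s + 2*s*(2550 + s)) (B(s) = sqrt(s + (2550 + s)*(2*s)) = sqrt(s + 2*s*(2550 + s)))
1/B(W) = 1/(sqrt(-2138*(5101 + 2*(-2138)))) = 1/(sqrt(-2138*(5101 - 4276))) = 1/(sqrt(-2138*825)) = 1/(sqrt(-1763850)) = 1/(5*I*sqrt(70554)) = -I*sqrt(70554)/352770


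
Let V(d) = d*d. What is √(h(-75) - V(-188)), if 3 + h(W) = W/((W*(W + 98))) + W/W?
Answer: 17*I*√64699/23 ≈ 188.01*I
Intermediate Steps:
h(W) = -2 + 1/(98 + W) (h(W) = -3 + (W/((W*(W + 98))) + W/W) = -3 + (W/((W*(98 + W))) + 1) = -3 + (W*(1/(W*(98 + W))) + 1) = -3 + (1/(98 + W) + 1) = -3 + (1 + 1/(98 + W)) = -2 + 1/(98 + W))
V(d) = d²
√(h(-75) - V(-188)) = √((-195 - 2*(-75))/(98 - 75) - 1*(-188)²) = √((-195 + 150)/23 - 1*35344) = √((1/23)*(-45) - 35344) = √(-45/23 - 35344) = √(-812957/23) = 17*I*√64699/23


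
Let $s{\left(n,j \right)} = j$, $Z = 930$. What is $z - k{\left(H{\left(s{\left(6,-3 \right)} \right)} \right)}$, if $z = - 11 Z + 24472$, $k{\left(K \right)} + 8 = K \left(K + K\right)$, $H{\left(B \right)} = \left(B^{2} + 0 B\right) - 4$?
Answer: $14200$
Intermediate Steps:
$H{\left(B \right)} = -4 + B^{2}$ ($H{\left(B \right)} = \left(B^{2} + 0\right) - 4 = B^{2} - 4 = -4 + B^{2}$)
$k{\left(K \right)} = -8 + 2 K^{2}$ ($k{\left(K \right)} = -8 + K \left(K + K\right) = -8 + K 2 K = -8 + 2 K^{2}$)
$z = 14242$ ($z = \left(-11\right) 930 + 24472 = -10230 + 24472 = 14242$)
$z - k{\left(H{\left(s{\left(6,-3 \right)} \right)} \right)} = 14242 - \left(-8 + 2 \left(-4 + \left(-3\right)^{2}\right)^{2}\right) = 14242 - \left(-8 + 2 \left(-4 + 9\right)^{2}\right) = 14242 - \left(-8 + 2 \cdot 5^{2}\right) = 14242 - \left(-8 + 2 \cdot 25\right) = 14242 - \left(-8 + 50\right) = 14242 - 42 = 14200$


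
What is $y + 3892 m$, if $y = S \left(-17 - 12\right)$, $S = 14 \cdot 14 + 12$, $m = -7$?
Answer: $-33276$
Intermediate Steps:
$S = 208$ ($S = 196 + 12 = 208$)
$y = -6032$ ($y = 208 \left(-17 - 12\right) = 208 \left(-29\right) = -6032$)
$y + 3892 m = -6032 + 3892 \left(-7\right) = -6032 - 27244 = -33276$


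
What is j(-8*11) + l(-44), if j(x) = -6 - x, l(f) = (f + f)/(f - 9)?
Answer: 4434/53 ≈ 83.660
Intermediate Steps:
l(f) = 2*f/(-9 + f) (l(f) = (2*f)/(-9 + f) = 2*f/(-9 + f))
j(-8*11) + l(-44) = (-6 - (-8)*11) + 2*(-44)/(-9 - 44) = (-6 - 1*(-88)) + 2*(-44)/(-53) = (-6 + 88) + 2*(-44)*(-1/53) = 82 + 88/53 = 4434/53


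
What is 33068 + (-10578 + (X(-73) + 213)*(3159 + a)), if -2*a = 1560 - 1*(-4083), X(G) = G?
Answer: 69740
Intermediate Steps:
a = -5643/2 (a = -(1560 - 1*(-4083))/2 = -(1560 + 4083)/2 = -½*5643 = -5643/2 ≈ -2821.5)
33068 + (-10578 + (X(-73) + 213)*(3159 + a)) = 33068 + (-10578 + (-73 + 213)*(3159 - 5643/2)) = 33068 + (-10578 + 140*(675/2)) = 33068 + (-10578 + 47250) = 33068 + 36672 = 69740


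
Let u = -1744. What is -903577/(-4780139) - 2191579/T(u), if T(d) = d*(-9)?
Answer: -10461869704889/75029061744 ≈ -139.44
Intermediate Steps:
T(d) = -9*d
-903577/(-4780139) - 2191579/T(u) = -903577/(-4780139) - 2191579/((-9*(-1744))) = -903577*(-1/4780139) - 2191579/15696 = 903577/4780139 - 2191579*1/15696 = 903577/4780139 - 2191579/15696 = -10461869704889/75029061744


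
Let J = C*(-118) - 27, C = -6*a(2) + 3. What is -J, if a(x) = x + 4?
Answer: -3867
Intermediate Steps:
a(x) = 4 + x
C = -33 (C = -6*(4 + 2) + 3 = -6*6 + 3 = -36 + 3 = -33)
J = 3867 (J = -33*(-118) - 27 = 3894 - 27 = 3867)
-J = -1*3867 = -3867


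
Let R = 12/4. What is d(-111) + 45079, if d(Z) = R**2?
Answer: 45088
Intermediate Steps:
R = 3 (R = 12*(1/4) = 3)
d(Z) = 9 (d(Z) = 3**2 = 9)
d(-111) + 45079 = 9 + 45079 = 45088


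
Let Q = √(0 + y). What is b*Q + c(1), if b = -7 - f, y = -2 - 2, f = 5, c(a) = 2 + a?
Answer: 3 - 24*I ≈ 3.0 - 24.0*I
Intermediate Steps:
y = -4
b = -12 (b = -7 - 1*5 = -7 - 5 = -12)
Q = 2*I (Q = √(0 - 4) = √(-4) = 2*I ≈ 2.0*I)
b*Q + c(1) = -24*I + (2 + 1) = -24*I + 3 = 3 - 24*I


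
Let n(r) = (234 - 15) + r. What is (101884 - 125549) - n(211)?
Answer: -24095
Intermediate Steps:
n(r) = 219 + r
(101884 - 125549) - n(211) = (101884 - 125549) - (219 + 211) = -23665 - 1*430 = -23665 - 430 = -24095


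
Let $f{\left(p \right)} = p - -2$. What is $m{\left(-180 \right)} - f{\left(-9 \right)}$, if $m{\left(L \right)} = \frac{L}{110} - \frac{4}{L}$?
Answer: $\frac{2666}{495} \approx 5.3859$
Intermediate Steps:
$f{\left(p \right)} = 2 + p$ ($f{\left(p \right)} = p + 2 = 2 + p$)
$m{\left(L \right)} = - \frac{4}{L} + \frac{L}{110}$ ($m{\left(L \right)} = L \frac{1}{110} - \frac{4}{L} = \frac{L}{110} - \frac{4}{L} = - \frac{4}{L} + \frac{L}{110}$)
$m{\left(-180 \right)} - f{\left(-9 \right)} = \left(- \frac{4}{-180} + \frac{1}{110} \left(-180\right)\right) - \left(2 - 9\right) = \left(\left(-4\right) \left(- \frac{1}{180}\right) - \frac{18}{11}\right) - -7 = \left(\frac{1}{45} - \frac{18}{11}\right) + 7 = - \frac{799}{495} + 7 = \frac{2666}{495}$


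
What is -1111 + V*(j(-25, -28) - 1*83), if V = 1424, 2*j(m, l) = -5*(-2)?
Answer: -112183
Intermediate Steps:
j(m, l) = 5 (j(m, l) = (-5*(-2))/2 = (½)*10 = 5)
-1111 + V*(j(-25, -28) - 1*83) = -1111 + 1424*(5 - 1*83) = -1111 + 1424*(5 - 83) = -1111 + 1424*(-78) = -1111 - 111072 = -112183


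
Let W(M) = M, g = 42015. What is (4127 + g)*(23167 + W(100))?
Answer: 1073585914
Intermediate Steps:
(4127 + g)*(23167 + W(100)) = (4127 + 42015)*(23167 + 100) = 46142*23267 = 1073585914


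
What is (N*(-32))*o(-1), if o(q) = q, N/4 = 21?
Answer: 2688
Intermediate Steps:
N = 84 (N = 4*21 = 84)
(N*(-32))*o(-1) = (84*(-32))*(-1) = -2688*(-1) = 2688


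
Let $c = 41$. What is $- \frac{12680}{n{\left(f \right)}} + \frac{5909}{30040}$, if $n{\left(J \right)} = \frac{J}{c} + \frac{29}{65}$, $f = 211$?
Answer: $- \frac{126878702533}{55964520} \approx -2267.1$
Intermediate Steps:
$n{\left(J \right)} = \frac{29}{65} + \frac{J}{41}$ ($n{\left(J \right)} = \frac{J}{41} + \frac{29}{65} = \frac{29}{65} + \frac{J}{41}$)
$- \frac{12680}{n{\left(f \right)}} + \frac{5909}{30040} = - \frac{12680}{\frac{29}{65} + \frac{1}{41} \cdot 211} + \frac{5909}{30040} = - \frac{12680}{\frac{29}{65} + \frac{211}{41}} + 5909 \cdot \frac{1}{30040} = - \frac{12680}{\frac{14904}{2665}} + \frac{5909}{30040} = \left(-12680\right) \frac{2665}{14904} + \frac{5909}{30040} = - \frac{4224025}{1863} + \frac{5909}{30040} = - \frac{126878702533}{55964520}$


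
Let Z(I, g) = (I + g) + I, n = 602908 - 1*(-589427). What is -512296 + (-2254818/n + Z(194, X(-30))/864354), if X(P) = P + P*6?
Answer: -87995660637112097/171766587765 ≈ -5.1230e+5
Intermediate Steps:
n = 1192335 (n = 602908 + 589427 = 1192335)
X(P) = 7*P (X(P) = P + 6*P = 7*P)
Z(I, g) = g + 2*I
-512296 + (-2254818/n + Z(194, X(-30))/864354) = -512296 + (-2254818/1192335 + (7*(-30) + 2*194)/864354) = -512296 + (-2254818*1/1192335 + (-210 + 388)*(1/864354)) = -512296 + (-751606/397445 + 178*(1/864354)) = -512296 + (-751606/397445 + 89/432177) = -512296 - 324791453657/171766587765 = -87995660637112097/171766587765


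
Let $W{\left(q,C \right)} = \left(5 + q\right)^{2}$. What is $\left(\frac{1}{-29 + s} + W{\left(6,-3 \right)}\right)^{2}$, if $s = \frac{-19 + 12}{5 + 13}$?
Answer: $\frac{4094848081}{279841} \approx 14633.0$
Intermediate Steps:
$s = - \frac{7}{18} \approx -0.38889$
$\left(\frac{1}{-29 + s} + W{\left(6,-3 \right)}\right)^{2} = \left(\frac{1}{-29 - \frac{7}{18}} + \left(5 + 6\right)^{2}\right)^{2} = \left(\frac{1}{- \frac{529}{18}} + 11^{2}\right)^{2} = \left(- \frac{18}{529} + 121\right)^{2} = \left(\frac{63991}{529}\right)^{2} = \frac{4094848081}{279841}$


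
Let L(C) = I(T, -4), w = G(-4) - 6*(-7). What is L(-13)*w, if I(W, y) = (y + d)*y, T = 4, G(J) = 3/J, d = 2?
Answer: 330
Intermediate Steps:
I(W, y) = y*(2 + y) (I(W, y) = (y + 2)*y = (2 + y)*y = y*(2 + y))
w = 165/4 (w = 3/(-4) - 6*(-7) = 3*(-¼) + 42 = -¾ + 42 = 165/4 ≈ 41.250)
L(C) = 8 (L(C) = -4*(2 - 4) = -4*(-2) = 8)
L(-13)*w = 8*(165/4) = 330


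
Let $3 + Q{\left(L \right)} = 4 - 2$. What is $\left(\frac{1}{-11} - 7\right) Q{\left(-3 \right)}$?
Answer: $\frac{78}{11} \approx 7.0909$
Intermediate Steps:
$Q{\left(L \right)} = -1$ ($Q{\left(L \right)} = -3 + \left(4 - 2\right) = -3 + 2 = -1$)
$\left(\frac{1}{-11} - 7\right) Q{\left(-3 \right)} = \left(\frac{1}{-11} - 7\right) \left(-1\right) = \left(- \frac{1}{11} - 7\right) \left(-1\right) = \left(- \frac{78}{11}\right) \left(-1\right) = \frac{78}{11}$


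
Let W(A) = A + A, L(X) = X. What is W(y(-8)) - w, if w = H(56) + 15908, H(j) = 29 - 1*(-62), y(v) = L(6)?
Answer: -15987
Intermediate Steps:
y(v) = 6
H(j) = 91 (H(j) = 29 + 62 = 91)
W(A) = 2*A
w = 15999 (w = 91 + 15908 = 15999)
W(y(-8)) - w = 2*6 - 1*15999 = 12 - 15999 = -15987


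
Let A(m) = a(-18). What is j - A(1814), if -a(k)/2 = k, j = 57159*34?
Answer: 1943370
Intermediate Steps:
j = 1943406
a(k) = -2*k
A(m) = 36 (A(m) = -2*(-18) = 36)
j - A(1814) = 1943406 - 1*36 = 1943406 - 36 = 1943370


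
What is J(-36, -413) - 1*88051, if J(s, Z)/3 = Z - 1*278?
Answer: -90124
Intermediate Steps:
J(s, Z) = -834 + 3*Z (J(s, Z) = 3*(Z - 1*278) = 3*(Z - 278) = 3*(-278 + Z) = -834 + 3*Z)
J(-36, -413) - 1*88051 = (-834 + 3*(-413)) - 1*88051 = (-834 - 1239) - 88051 = -2073 - 88051 = -90124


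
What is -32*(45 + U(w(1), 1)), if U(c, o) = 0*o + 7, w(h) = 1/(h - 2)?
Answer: -1664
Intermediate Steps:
w(h) = 1/(-2 + h)
U(c, o) = 7 (U(c, o) = 0 + 7 = 7)
-32*(45 + U(w(1), 1)) = -32*(45 + 7) = -32*52 = -1664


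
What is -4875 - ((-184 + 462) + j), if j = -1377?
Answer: -3776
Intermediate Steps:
-4875 - ((-184 + 462) + j) = -4875 - ((-184 + 462) - 1377) = -4875 - (278 - 1377) = -4875 - 1*(-1099) = -4875 + 1099 = -3776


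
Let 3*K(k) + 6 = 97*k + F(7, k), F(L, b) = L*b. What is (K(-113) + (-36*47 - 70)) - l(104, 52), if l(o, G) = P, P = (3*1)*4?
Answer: -17080/3 ≈ -5693.3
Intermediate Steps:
P = 12 (P = 3*4 = 12)
l(o, G) = 12
K(k) = -2 + 104*k/3 (K(k) = -2 + (97*k + 7*k)/3 = -2 + (104*k)/3 = -2 + 104*k/3)
(K(-113) + (-36*47 - 70)) - l(104, 52) = ((-2 + (104/3)*(-113)) + (-36*47 - 70)) - 1*12 = ((-2 - 11752/3) + (-1692 - 70)) - 12 = (-11758/3 - 1762) - 12 = -17044/3 - 12 = -17080/3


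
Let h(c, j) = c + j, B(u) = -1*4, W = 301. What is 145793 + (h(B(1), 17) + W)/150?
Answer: 10934632/75 ≈ 1.4580e+5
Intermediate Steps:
B(u) = -4
145793 + (h(B(1), 17) + W)/150 = 145793 + ((-4 + 17) + 301)/150 = 145793 + (13 + 301)*(1/150) = 145793 + 314*(1/150) = 145793 + 157/75 = 10934632/75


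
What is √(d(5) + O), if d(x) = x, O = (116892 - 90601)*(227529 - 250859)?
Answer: 5*I*√24534761 ≈ 24766.0*I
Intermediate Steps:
O = -613369030 (O = 26291*(-23330) = -613369030)
√(d(5) + O) = √(5 - 613369030) = √(-613369025) = 5*I*√24534761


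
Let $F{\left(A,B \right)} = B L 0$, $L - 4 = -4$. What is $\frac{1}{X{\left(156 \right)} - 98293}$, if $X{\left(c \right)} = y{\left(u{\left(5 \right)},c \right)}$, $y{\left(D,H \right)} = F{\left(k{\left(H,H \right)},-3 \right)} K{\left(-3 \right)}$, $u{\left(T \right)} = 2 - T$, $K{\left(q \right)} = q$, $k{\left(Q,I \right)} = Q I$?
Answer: $- \frac{1}{98293} \approx -1.0174 \cdot 10^{-5}$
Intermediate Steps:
$L = 0$ ($L = 4 - 4 = 0$)
$k{\left(Q,I \right)} = I Q$
$F{\left(A,B \right)} = 0$ ($F{\left(A,B \right)} = B 0 \cdot 0 = 0 \cdot 0 = 0$)
$y{\left(D,H \right)} = 0$ ($y{\left(D,H \right)} = 0 \left(-3\right) = 0$)
$X{\left(c \right)} = 0$
$\frac{1}{X{\left(156 \right)} - 98293} = \frac{1}{0 - 98293} = \frac{1}{-98293} = - \frac{1}{98293}$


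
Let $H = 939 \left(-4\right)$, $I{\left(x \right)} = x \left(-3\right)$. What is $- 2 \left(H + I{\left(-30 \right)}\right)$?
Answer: $7332$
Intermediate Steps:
$I{\left(x \right)} = - 3 x$
$H = -3756$
$- 2 \left(H + I{\left(-30 \right)}\right) = - 2 \left(-3756 - -90\right) = - 2 \left(-3756 + 90\right) = \left(-2\right) \left(-3666\right) = 7332$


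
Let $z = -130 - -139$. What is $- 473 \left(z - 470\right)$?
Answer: $218053$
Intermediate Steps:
$z = 9$ ($z = -130 + 139 = 9$)
$- 473 \left(z - 470\right) = - 473 \left(9 - 470\right) = \left(-473\right) \left(-461\right) = 218053$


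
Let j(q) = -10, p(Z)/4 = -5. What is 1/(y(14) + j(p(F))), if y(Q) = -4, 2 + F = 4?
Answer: -1/14 ≈ -0.071429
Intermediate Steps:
F = 2 (F = -2 + 4 = 2)
p(Z) = -20 (p(Z) = 4*(-5) = -20)
1/(y(14) + j(p(F))) = 1/(-4 - 10) = 1/(-14) = -1/14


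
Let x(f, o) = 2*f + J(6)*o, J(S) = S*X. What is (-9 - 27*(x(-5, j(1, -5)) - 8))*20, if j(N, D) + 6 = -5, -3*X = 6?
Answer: -61740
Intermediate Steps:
X = -2 (X = -⅓*6 = -2)
j(N, D) = -11 (j(N, D) = -6 - 5 = -11)
J(S) = -2*S (J(S) = S*(-2) = -2*S)
x(f, o) = -12*o + 2*f (x(f, o) = 2*f + (-2*6)*o = 2*f - 12*o = -12*o + 2*f)
(-9 - 27*(x(-5, j(1, -5)) - 8))*20 = (-9 - 27*((-12*(-11) + 2*(-5)) - 8))*20 = (-9 - 27*((132 - 10) - 8))*20 = (-9 - 27*(122 - 8))*20 = (-9 - 27*114)*20 = (-9 - 3078)*20 = -3087*20 = -61740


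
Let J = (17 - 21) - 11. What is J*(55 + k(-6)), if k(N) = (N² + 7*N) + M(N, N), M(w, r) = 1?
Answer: -750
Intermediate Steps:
J = -15 (J = -4 - 11 = -15)
k(N) = 1 + N² + 7*N (k(N) = (N² + 7*N) + 1 = 1 + N² + 7*N)
J*(55 + k(-6)) = -15*(55 + (1 + (-6)² + 7*(-6))) = -15*(55 + (1 + 36 - 42)) = -15*(55 - 5) = -15*50 = -750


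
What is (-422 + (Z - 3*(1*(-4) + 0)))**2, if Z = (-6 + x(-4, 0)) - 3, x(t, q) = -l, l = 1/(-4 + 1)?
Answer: 1577536/9 ≈ 1.7528e+5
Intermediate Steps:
l = -1/3 (l = 1/(-3) = -1/3 ≈ -0.33333)
x(t, q) = 1/3 (x(t, q) = -1*(-1/3) = 1/3)
Z = -26/3 (Z = (-6 + 1/3) - 3 = -17/3 - 3 = -26/3 ≈ -8.6667)
(-422 + (Z - 3*(1*(-4) + 0)))**2 = (-422 + (-26/3 - 3*(1*(-4) + 0)))**2 = (-422 + (-26/3 - 3*(-4 + 0)))**2 = (-422 + (-26/3 - 3*(-4)))**2 = (-422 + (-26/3 + 12))**2 = (-422 + 10/3)**2 = (-1256/3)**2 = 1577536/9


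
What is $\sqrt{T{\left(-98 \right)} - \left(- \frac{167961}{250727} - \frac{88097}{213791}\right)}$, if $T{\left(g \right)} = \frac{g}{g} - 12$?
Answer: $\frac{i \sqrt{28497490134572274559549}}{53603176057} \approx 3.1493 i$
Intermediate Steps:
$T{\left(g \right)} = -11$ ($T{\left(g \right)} = 1 - 12 = -11$)
$\sqrt{T{\left(-98 \right)} - \left(- \frac{167961}{250727} - \frac{88097}{213791}\right)} = \sqrt{-11 - \left(- \frac{167961}{250727} - \frac{88097}{213791}\right)} = \sqrt{-11 - - \frac{57996846670}{53603176057}} = \sqrt{-11 + \left(\frac{167961}{250727} + \frac{88097}{213791}\right)} = \sqrt{-11 + \frac{57996846670}{53603176057}} = \sqrt{- \frac{531638089957}{53603176057}} = \frac{i \sqrt{28497490134572274559549}}{53603176057}$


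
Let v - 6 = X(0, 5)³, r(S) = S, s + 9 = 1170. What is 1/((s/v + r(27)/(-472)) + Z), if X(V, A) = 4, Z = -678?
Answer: -16520/10927509 ≈ -0.0015118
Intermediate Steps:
s = 1161 (s = -9 + 1170 = 1161)
v = 70 (v = 6 + 4³ = 6 + 64 = 70)
1/((s/v + r(27)/(-472)) + Z) = 1/((1161/70 + 27/(-472)) - 678) = 1/((1161*(1/70) + 27*(-1/472)) - 678) = 1/((1161/70 - 27/472) - 678) = 1/(273051/16520 - 678) = 1/(-10927509/16520) = -16520/10927509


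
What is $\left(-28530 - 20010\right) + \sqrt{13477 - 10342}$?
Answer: $-48540 + \sqrt{3135} \approx -48484.0$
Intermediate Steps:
$\left(-28530 - 20010\right) + \sqrt{13477 - 10342} = \left(-28530 - 20010\right) + \sqrt{3135} = -48540 + \sqrt{3135}$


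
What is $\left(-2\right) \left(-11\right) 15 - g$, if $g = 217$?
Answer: $113$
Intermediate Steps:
$\left(-2\right) \left(-11\right) 15 - g = \left(-2\right) \left(-11\right) 15 - 217 = 22 \cdot 15 - 217 = 330 - 217 = 113$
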